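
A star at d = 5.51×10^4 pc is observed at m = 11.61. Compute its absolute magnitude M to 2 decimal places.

-7.10

M = m − 5 log₁₀(d/10 pc) = 11.61 − 5 log₁₀(5.51×10^4/10)
  = 11.61 − 5 × 3.741 = 11.61 − 18.71 = -7.10.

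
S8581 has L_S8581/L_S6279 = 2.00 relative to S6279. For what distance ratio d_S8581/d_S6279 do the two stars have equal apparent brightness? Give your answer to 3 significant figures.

Equal flux requires L_S8581/d_S8581² = L_S6279/d_S6279², so d_S8581/d_S6279 = √(L_S8581/L_S6279)
= √(2.00) = 1.414.

1.41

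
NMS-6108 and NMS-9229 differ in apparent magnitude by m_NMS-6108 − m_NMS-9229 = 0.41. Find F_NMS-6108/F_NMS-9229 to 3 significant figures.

0.685

F_NMS-6108/F_NMS-9229 = 10^(−(m_NMS-6108 − m_NMS-9229)/2.5) = 10^(-0.41/2.5) = 10^-0.164 = 0.6855.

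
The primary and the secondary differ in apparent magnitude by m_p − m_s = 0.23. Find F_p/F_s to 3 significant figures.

0.809

F_p/F_s = 10^(−(m_p − m_s)/2.5) = 10^(-0.23/2.5) = 10^-0.092 = 0.8091.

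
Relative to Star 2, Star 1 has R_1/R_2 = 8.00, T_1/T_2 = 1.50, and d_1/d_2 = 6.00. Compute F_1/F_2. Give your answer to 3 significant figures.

9.00

L_1/L_2 = (R_1/R_2)²(T_1/T_2)⁴ = (8.00)² × (1.50)⁴ = 324.0.
F_1/F_2 = (L_1/L_2)/(d_1/d_2)² = 324.0 / (6.00)² = 9.000.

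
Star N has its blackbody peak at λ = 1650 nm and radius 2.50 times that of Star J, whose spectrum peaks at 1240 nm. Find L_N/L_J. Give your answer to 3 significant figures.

1.99

Wien's law gives T ∝ 1/λ_max, so T_N/T_J = λ_J/λ_N = 1240/1650 = 0.7515.
Then L ∝ R²T⁴ gives L_N/L_J = (2.50)² × (0.7515)⁴ = 6.250 × 0.3190 = 1.994.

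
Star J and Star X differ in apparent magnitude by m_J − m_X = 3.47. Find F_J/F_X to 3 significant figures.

0.0409

F_J/F_X = 10^(−(m_J − m_X)/2.5) = 10^(-3.47/2.5) = 10^-1.388 = 0.04093.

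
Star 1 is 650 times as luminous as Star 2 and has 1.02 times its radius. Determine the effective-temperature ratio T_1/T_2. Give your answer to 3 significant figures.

5.00

L ∝ R²T⁴ gives T ∝ (L/R²)^(1/4), so
T_1/T_2 = (650 / 1.02²)^(1/4) = (624.8)^(1/4) = 5.000.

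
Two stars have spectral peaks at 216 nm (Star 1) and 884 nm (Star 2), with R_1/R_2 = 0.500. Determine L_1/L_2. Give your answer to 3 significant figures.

70.1

Wien's law gives T ∝ 1/λ_max, so T_1/T_2 = λ_2/λ_1 = 884/216 = 4.093.
Then L ∝ R²T⁴ gives L_1/L_2 = (0.500)² × (4.093)⁴ = 0.2500 × 280.5 = 70.13.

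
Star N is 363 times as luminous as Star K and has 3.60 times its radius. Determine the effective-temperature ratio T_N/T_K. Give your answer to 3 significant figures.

L ∝ R²T⁴ gives T ∝ (L/R²)^(1/4), so
T_N/T_K = (363 / 3.60²)^(1/4) = (28.01)^(1/4) = 2.301.

2.30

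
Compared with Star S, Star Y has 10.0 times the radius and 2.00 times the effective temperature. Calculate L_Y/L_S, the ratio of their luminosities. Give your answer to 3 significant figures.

1.60×10^3

From the Stefan–Boltzmann law, L ∝ R²T⁴, so
L_Y/L_S = (R_Y/R_S)² (T_Y/T_S)⁴ = (10.0)² × (2.00)⁴ = 100.0 × 16.00 = 1600.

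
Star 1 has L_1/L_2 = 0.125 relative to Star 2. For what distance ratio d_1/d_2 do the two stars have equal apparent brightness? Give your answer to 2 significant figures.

0.35

Equal flux requires L_1/d_1² = L_2/d_2², so d_1/d_2 = √(L_1/L_2)
= √(0.125) = 0.3536.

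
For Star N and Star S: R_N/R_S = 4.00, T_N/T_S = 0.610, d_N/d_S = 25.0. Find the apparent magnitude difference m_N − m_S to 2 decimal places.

L_N/L_S = (4.00)²(0.610)⁴ = 2.215.
F_N/F_S = (L_N/L_S)/(d_N/d_S)² = 2.215/625.0 = 0.003545.
m_N − m_S = −2.5 log₁₀(0.003545) = 6.13.

6.13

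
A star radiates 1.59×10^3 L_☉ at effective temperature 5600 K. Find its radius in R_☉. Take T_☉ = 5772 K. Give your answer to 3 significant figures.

R/R_☉ = √(L/L_☉) / (T/T_☉)² = √(1.59×10^3) / (0.9702)²
       = 39.87 / 0.9413 = 42.36.

42.4 R_☉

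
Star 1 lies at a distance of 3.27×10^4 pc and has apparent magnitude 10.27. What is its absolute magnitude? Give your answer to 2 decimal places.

-7.30

M = m − 5 log₁₀(d/10 pc) = 10.27 − 5 log₁₀(3.27×10^4/10)
  = 10.27 − 5 × 3.515 = 10.27 − 17.57 = -7.30.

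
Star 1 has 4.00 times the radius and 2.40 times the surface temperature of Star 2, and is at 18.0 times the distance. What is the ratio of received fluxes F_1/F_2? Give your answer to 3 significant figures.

1.64

L_1/L_2 = (R_1/R_2)²(T_1/T_2)⁴ = (4.00)² × (2.40)⁴ = 530.8.
F_1/F_2 = (L_1/L_2)/(d_1/d_2)² = 530.8 / (18.0)² = 1.638.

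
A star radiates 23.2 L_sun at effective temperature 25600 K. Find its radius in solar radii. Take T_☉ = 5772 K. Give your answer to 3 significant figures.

0.245 solar radii

R/R_☉ = √(L/L_☉) / (T/T_☉)² = √(23.2) / (4.435)²
       = 4.817 / 19.67 = 0.2449.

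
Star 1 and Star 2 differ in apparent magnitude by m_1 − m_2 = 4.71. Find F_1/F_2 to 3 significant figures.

F_1/F_2 = 10^(−(m_1 − m_2)/2.5) = 10^(-4.71/2.5) = 10^-1.884 = 0.01306.

0.0131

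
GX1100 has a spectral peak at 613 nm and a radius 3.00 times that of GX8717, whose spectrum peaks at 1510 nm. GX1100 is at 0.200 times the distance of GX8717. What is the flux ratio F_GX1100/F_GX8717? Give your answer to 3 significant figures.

8.28×10^3

Wien's law: T_GX1100/T_GX8717 = λ_GX8717/λ_GX1100 = 1510/613 = 2.463.
L_GX1100/L_GX8717 = (R_GX1100/R_GX8717)²(T_GX1100/T_GX8717)⁴ = (3.00)²(2.463)⁴ = 331.4.
F_GX1100/F_GX8717 = (L_GX1100/L_GX8717)/(d_GX1100/d_GX8717)² = 331.4/(0.200)² = 8284.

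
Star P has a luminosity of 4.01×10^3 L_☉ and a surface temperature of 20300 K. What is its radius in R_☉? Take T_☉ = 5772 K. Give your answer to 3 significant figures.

R/R_☉ = √(L/L_☉) / (T/T_☉)² = √(4.01×10^3) / (3.517)²
       = 63.32 / 12.37 = 5.120.

5.12 R_☉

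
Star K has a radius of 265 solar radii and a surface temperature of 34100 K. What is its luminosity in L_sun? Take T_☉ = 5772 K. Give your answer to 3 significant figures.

L/L_☉ = (R/R_☉)² (T/T_☉)⁴ = (265)² × (34100/5772)⁴
       = 7.022×10^4 × (5.908)⁴ = 7.022×10^4 × 1218 = 8.555×10^7.

8.55×10^7 L_sun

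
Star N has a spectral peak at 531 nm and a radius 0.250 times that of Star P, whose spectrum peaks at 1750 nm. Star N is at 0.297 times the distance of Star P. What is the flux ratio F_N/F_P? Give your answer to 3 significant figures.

83.6

Wien's law: T_N/T_P = λ_P/λ_N = 1750/531 = 3.296.
L_N/L_P = (R_N/R_P)²(T_N/T_P)⁴ = (0.250)²(3.296)⁴ = 7.373.
F_N/F_P = (L_N/L_P)/(d_N/d_P)² = 7.373/(0.297)² = 83.59.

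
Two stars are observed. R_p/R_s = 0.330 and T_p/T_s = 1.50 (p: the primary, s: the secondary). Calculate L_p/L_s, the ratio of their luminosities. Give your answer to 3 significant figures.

From the Stefan–Boltzmann law, L ∝ R²T⁴, so
L_p/L_s = (R_p/R_s)² (T_p/T_s)⁴ = (0.330)² × (1.50)⁴ = 0.1089 × 5.062 = 0.5513.

0.551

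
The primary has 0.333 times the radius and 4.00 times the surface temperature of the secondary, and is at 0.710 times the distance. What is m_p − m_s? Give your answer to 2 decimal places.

-4.38

L_p/L_s = (0.333)²(4.00)⁴ = 28.39.
F_p/F_s = (L_p/L_s)/(d_p/d_s)² = 28.39/0.5041 = 56.31.
m_p − m_s = −2.5 log₁₀(56.31) = -4.38.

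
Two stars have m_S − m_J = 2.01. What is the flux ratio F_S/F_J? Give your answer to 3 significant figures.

F_S/F_J = 10^(−(m_S − m_J)/2.5) = 10^(-2.01/2.5) = 10^-0.804 = 0.1570.

0.157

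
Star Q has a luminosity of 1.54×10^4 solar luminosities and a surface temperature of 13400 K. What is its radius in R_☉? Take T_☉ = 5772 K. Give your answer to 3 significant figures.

R/R_☉ = √(L/L_☉) / (T/T_☉)² = √(1.54×10^4) / (2.322)²
       = 124.1 / 5.390 = 23.03.

23.0 R_☉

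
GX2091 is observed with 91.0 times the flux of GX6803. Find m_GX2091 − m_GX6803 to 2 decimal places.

-4.90

m_GX2091 − m_GX6803 = −2.5 log₁₀(F_GX2091/F_GX6803) = −2.5 log₁₀(91.0) = −2.5 × (1.959) = -4.898.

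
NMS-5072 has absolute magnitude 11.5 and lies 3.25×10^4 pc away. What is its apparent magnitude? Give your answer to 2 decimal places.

m = M + 5 log₁₀(d/10 pc) = 11.5 + 5 log₁₀(3.25×10^4/10)
  = 11.5 + 5 × 3.512 = 11.5 + 17.56 = 29.06.

29.06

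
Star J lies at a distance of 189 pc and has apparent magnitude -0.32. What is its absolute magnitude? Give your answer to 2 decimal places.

-6.70

M = m − 5 log₁₀(d/10 pc) = -0.32 − 5 log₁₀(189/10)
  = -0.32 − 5 × 1.276 = -0.32 − 6.38 = -6.70.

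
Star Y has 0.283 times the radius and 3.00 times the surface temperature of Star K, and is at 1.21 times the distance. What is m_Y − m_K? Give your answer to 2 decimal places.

L_Y/L_K = (0.283)²(3.00)⁴ = 6.487.
F_Y/F_K = (L_Y/L_K)/(d_Y/d_K)² = 6.487/1.464 = 4.431.
m_Y − m_K = −2.5 log₁₀(4.431) = -1.62.

-1.62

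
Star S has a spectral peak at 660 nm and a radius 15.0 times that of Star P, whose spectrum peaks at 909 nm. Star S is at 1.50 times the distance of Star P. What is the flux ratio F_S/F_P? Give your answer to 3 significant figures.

Wien's law: T_S/T_P = λ_P/λ_S = 909/660 = 1.377.
L_S/L_P = (R_S/R_P)²(T_S/T_P)⁴ = (15.0)²(1.377)⁴ = 809.6.
F_S/F_P = (L_S/L_P)/(d_S/d_P)² = 809.6/(1.50)² = 359.8.

360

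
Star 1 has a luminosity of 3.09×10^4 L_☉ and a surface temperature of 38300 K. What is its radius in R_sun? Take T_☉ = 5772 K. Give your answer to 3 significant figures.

3.99 R_sun

R/R_☉ = √(L/L_☉) / (T/T_☉)² = √(3.09×10^4) / (6.635)²
       = 175.8 / 44.03 = 3.992.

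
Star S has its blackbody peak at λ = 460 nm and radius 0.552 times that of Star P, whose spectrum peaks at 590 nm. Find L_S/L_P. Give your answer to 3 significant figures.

Wien's law gives T ∝ 1/λ_max, so T_S/T_P = λ_P/λ_S = 590/460 = 1.283.
Then L ∝ R²T⁴ gives L_S/L_P = (0.552)² × (1.283)⁴ = 0.3047 × 2.706 = 0.8246.

0.825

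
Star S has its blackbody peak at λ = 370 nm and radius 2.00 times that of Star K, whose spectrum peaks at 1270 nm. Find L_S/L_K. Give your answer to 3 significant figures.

Wien's law gives T ∝ 1/λ_max, so T_S/T_K = λ_K/λ_S = 1270/370 = 3.432.
Then L ∝ R²T⁴ gives L_S/L_K = (2.00)² × (3.432)⁴ = 4.000 × 138.8 = 555.2.

555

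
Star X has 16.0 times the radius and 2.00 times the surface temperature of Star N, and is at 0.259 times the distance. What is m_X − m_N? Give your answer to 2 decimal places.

L_X/L_N = (16.0)²(2.00)⁴ = 4096.
F_X/F_N = (L_X/L_N)/(d_X/d_N)² = 4096/0.06708 = 6.106×10^4.
m_X − m_N = −2.5 log₁₀(6.106×10^4) = -11.96.

-11.96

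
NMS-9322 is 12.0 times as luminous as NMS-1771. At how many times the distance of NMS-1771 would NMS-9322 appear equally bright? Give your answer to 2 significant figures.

Equal flux requires L_NMS-9322/d_NMS-9322² = L_NMS-1771/d_NMS-1771², so d_NMS-9322/d_NMS-1771 = √(L_NMS-9322/L_NMS-1771)
= √(12.0) = 3.464.

3.5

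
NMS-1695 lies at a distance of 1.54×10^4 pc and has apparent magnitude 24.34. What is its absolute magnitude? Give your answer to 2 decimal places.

8.40

M = m − 5 log₁₀(d/10 pc) = 24.34 − 5 log₁₀(1.54×10^4/10)
  = 24.34 − 5 × 3.188 = 24.34 − 15.94 = 8.40.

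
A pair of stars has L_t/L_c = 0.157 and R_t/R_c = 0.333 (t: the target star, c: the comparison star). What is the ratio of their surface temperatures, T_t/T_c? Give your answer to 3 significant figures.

1.09

L ∝ R²T⁴ gives T ∝ (L/R²)^(1/4), so
T_t/T_c = (0.157 / 0.333²)^(1/4) = (1.416)^(1/4) = 1.091.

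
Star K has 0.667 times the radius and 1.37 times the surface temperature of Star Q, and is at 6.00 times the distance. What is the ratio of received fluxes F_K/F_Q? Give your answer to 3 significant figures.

0.0435

L_K/L_Q = (R_K/R_Q)²(T_K/T_Q)⁴ = (0.667)² × (1.37)⁴ = 1.567.
F_K/F_Q = (L_K/L_Q)/(d_K/d_Q)² = 1.567 / (6.00)² = 0.04353.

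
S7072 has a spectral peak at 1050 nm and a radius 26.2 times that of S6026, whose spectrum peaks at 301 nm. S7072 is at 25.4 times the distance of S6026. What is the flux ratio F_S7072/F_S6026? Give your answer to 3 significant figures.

Wien's law: T_S7072/T_S6026 = λ_S6026/λ_S7072 = 301/1050 = 0.2867.
L_S7072/L_S6026 = (R_S7072/R_S6026)²(T_S7072/T_S6026)⁴ = (26.2)²(0.2867)⁴ = 4.636.
F_S7072/F_S6026 = (L_S7072/L_S6026)/(d_S7072/d_S6026)² = 4.636/(25.4)² = 0.007185.

0.00719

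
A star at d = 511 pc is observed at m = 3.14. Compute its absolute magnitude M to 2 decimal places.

M = m − 5 log₁₀(d/10 pc) = 3.14 − 5 log₁₀(511/10)
  = 3.14 − 5 × 1.708 = 3.14 − 8.54 = -5.40.

-5.40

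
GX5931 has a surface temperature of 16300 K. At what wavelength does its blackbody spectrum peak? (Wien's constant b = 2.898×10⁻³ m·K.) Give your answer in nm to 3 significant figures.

λ_max = b/T = 2.898×10⁻³ / 16300 = 1.78×10^-7 m = 177.8 nm.

178 nm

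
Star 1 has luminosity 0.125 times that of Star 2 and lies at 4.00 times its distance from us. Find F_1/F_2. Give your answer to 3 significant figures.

F = L/(4πd²), so F_1/F_2 = (L_1/L_2) / (d_1/d_2)²
= 0.125 / (4.00)² = 0.125 / 16.00 = 0.007812.

0.00781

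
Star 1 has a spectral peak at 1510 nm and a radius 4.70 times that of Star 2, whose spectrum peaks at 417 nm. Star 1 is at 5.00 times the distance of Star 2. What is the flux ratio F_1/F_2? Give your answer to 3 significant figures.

Wien's law: T_1/T_2 = λ_2/λ_1 = 417/1510 = 0.2762.
L_1/L_2 = (R_1/R_2)²(T_1/T_2)⁴ = (4.70)²(0.2762)⁴ = 0.1285.
F_1/F_2 = (L_1/L_2)/(d_1/d_2)² = 0.1285/(5.00)² = 0.005139.

0.00514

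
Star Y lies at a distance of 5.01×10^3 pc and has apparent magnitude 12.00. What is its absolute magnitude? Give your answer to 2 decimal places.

M = m − 5 log₁₀(d/10 pc) = 12.00 − 5 log₁₀(5.01×10^3/10)
  = 12.00 − 5 × 2.700 = 12.00 − 13.50 = -1.50.

-1.50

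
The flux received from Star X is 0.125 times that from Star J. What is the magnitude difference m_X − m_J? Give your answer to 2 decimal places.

2.26

m_X − m_J = −2.5 log₁₀(F_X/F_J) = −2.5 log₁₀(0.125) = −2.5 × (-0.903) = 2.258.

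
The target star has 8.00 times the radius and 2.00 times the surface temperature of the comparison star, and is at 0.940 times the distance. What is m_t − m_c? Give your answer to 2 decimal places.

-7.66

L_t/L_c = (8.00)²(2.00)⁴ = 1024.
F_t/F_c = (L_t/L_c)/(d_t/d_c)² = 1024/0.8836 = 1159.
m_t − m_c = −2.5 log₁₀(1159) = -7.66.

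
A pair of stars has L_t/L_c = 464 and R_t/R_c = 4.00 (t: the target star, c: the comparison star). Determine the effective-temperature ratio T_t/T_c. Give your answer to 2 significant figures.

L ∝ R²T⁴ gives T ∝ (L/R²)^(1/4), so
T_t/T_c = (464 / 4.00²)^(1/4) = (29.00)^(1/4) = 2.321.

2.3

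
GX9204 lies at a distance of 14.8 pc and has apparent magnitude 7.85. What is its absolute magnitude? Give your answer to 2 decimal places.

M = m − 5 log₁₀(d/10 pc) = 7.85 − 5 log₁₀(14.8/10)
  = 7.85 − 5 × 0.170 = 7.85 − 0.85 = 7.00.

7.00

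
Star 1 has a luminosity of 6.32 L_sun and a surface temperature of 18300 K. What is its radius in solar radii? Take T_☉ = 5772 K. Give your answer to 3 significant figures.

0.250 solar radii

R/R_☉ = √(L/L_☉) / (T/T_☉)² = √(6.32) / (3.170)²
       = 2.514 / 10.05 = 0.2501.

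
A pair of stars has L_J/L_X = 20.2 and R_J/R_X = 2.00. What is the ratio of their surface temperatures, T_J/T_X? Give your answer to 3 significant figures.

L ∝ R²T⁴ gives T ∝ (L/R²)^(1/4), so
T_J/T_X = (20.2 / 2.00²)^(1/4) = (5.050)^(1/4) = 1.499.

1.50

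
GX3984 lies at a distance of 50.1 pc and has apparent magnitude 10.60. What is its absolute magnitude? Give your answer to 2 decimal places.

M = m − 5 log₁₀(d/10 pc) = 10.60 − 5 log₁₀(50.1/10)
  = 10.60 − 5 × 0.700 = 10.60 − 3.50 = 7.10.

7.10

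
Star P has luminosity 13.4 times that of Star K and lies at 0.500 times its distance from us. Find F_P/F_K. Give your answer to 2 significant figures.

F = L/(4πd²), so F_P/F_K = (L_P/L_K) / (d_P/d_K)²
= 13.4 / (0.500)² = 13.4 / 0.2500 = 53.60.

54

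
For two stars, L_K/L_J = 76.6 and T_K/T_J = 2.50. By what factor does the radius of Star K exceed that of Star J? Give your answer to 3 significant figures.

1.40

L ∝ R²T⁴ gives R ∝ √L / T², so
R_K/R_J = √(76.6) / (2.50)² = 8.752 / 6.250 = 1.400.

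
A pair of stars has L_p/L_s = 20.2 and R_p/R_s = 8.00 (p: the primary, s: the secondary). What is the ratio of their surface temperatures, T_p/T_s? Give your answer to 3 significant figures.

L ∝ R²T⁴ gives T ∝ (L/R²)^(1/4), so
T_p/T_s = (20.2 / 8.00²)^(1/4) = (0.3156)^(1/4) = 0.7495.

0.750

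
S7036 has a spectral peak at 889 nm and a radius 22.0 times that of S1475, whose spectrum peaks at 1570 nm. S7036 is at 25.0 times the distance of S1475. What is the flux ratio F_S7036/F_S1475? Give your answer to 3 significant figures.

7.53

Wien's law: T_S7036/T_S1475 = λ_S1475/λ_S7036 = 1570/889 = 1.766.
L_S7036/L_S1475 = (R_S7036/R_S1475)²(T_S7036/T_S1475)⁴ = (22.0)²(1.766)⁴ = 4708.
F_S7036/F_S1475 = (L_S7036/L_S1475)/(d_S7036/d_S1475)² = 4708/(25.0)² = 7.533.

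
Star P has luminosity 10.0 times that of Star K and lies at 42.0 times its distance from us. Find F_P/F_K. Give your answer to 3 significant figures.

0.00567

F = L/(4πd²), so F_P/F_K = (L_P/L_K) / (d_P/d_K)²
= 10.0 / (42.0)² = 10.0 / 1764 = 0.005669.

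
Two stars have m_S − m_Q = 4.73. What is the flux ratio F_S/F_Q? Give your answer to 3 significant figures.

F_S/F_Q = 10^(−(m_S − m_Q)/2.5) = 10^(-4.73/2.5) = 10^-1.892 = 0.01282.

0.0128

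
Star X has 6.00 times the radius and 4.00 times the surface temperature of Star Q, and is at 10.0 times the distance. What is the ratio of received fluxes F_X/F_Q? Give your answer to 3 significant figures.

92.2

L_X/L_Q = (R_X/R_Q)²(T_X/T_Q)⁴ = (6.00)² × (4.00)⁴ = 9216.
F_X/F_Q = (L_X/L_Q)/(d_X/d_Q)² = 9216 / (10.0)² = 92.16.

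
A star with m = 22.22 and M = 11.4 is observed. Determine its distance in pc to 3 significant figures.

m − M = 5 log₁₀(d/10 pc)
22.22 − (11.4) = 10.82 = 5 log₁₀(d/10)
d = 10 × 10^(10.82/5) = 10 × 10^2.164 = 1459 pc.

1.46×10^3 pc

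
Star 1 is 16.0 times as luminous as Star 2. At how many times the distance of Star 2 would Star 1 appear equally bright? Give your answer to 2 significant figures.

Equal flux requires L_1/d_1² = L_2/d_2², so d_1/d_2 = √(L_1/L_2)
= √(16.0) = 4.000.

4.0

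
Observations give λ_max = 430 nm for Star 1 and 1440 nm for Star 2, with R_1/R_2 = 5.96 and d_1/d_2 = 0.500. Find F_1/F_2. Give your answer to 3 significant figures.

Wien's law: T_1/T_2 = λ_2/λ_1 = 1440/430 = 3.349.
L_1/L_2 = (R_1/R_2)²(T_1/T_2)⁴ = (5.96)²(3.349)⁴ = 4468.
F_1/F_2 = (L_1/L_2)/(d_1/d_2)² = 4468/(0.500)² = 1.787×10^4.

1.79×10^4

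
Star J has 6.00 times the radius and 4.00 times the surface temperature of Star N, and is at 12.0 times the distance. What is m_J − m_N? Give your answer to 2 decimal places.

-4.52

L_J/L_N = (6.00)²(4.00)⁴ = 9216.
F_J/F_N = (L_J/L_N)/(d_J/d_N)² = 9216/144.0 = 64.00.
m_J − m_N = −2.5 log₁₀(64.00) = -4.52.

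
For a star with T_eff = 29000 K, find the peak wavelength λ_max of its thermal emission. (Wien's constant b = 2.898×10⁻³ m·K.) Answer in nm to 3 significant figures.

λ_max = b/T = 2.898×10⁻³ / 29000 = 9.99×10^-8 m = 99.93 nm.

99.9 nm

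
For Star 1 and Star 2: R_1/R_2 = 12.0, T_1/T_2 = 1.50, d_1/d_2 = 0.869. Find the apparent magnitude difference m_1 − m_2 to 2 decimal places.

L_1/L_2 = (12.0)²(1.50)⁴ = 729.0.
F_1/F_2 = (L_1/L_2)/(d_1/d_2)² = 729.0/0.7552 = 965.4.
m_1 − m_2 = −2.5 log₁₀(965.4) = -7.46.

-7.46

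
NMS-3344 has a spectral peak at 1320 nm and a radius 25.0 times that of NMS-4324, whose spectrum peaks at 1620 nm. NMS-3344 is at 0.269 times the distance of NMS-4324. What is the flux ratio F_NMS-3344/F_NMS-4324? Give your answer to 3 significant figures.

Wien's law: T_NMS-3344/T_NMS-4324 = λ_NMS-4324/λ_NMS-3344 = 1620/1320 = 1.227.
L_NMS-3344/L_NMS-4324 = (R_NMS-3344/R_NMS-4324)²(T_NMS-3344/T_NMS-4324)⁴ = (25.0)²(1.227)⁴ = 1418.
F_NMS-3344/F_NMS-4324 = (L_NMS-3344/L_NMS-4324)/(d_NMS-3344/d_NMS-4324)² = 1418/(0.269)² = 1.959×10^4.

1.96×10^4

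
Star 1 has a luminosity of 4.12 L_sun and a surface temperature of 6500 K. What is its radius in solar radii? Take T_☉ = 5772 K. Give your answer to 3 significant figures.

1.60 solar radii

R/R_☉ = √(L/L_☉) / (T/T_☉)² = √(4.12) / (1.126)²
       = 2.030 / 1.268 = 1.601.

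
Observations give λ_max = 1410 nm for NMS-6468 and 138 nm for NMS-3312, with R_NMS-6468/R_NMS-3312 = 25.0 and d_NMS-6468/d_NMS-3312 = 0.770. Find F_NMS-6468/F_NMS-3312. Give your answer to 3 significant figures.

0.0967

Wien's law: T_NMS-6468/T_NMS-3312 = λ_NMS-3312/λ_NMS-6468 = 138/1410 = 0.09787.
L_NMS-6468/L_NMS-3312 = (R_NMS-6468/R_NMS-3312)²(T_NMS-6468/T_NMS-3312)⁴ = (25.0)²(0.09787)⁴ = 0.05735.
F_NMS-6468/F_NMS-3312 = (L_NMS-6468/L_NMS-3312)/(d_NMS-6468/d_NMS-3312)² = 0.05735/(0.770)² = 0.09672.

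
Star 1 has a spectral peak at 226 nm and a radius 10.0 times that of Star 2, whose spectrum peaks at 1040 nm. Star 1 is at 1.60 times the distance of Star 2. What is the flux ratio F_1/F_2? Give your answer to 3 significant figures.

1.75×10^4

Wien's law: T_1/T_2 = λ_2/λ_1 = 1040/226 = 4.602.
L_1/L_2 = (R_1/R_2)²(T_1/T_2)⁴ = (10.0)²(4.602)⁴ = 4.484×10^4.
F_1/F_2 = (L_1/L_2)/(d_1/d_2)² = 4.484×10^4/(1.60)² = 1.752×10^4.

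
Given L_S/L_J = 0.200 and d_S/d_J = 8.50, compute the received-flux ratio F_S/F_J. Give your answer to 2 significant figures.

F = L/(4πd²), so F_S/F_J = (L_S/L_J) / (d_S/d_J)²
= 0.200 / (8.50)² = 0.200 / 72.25 = 0.002768.

0.0028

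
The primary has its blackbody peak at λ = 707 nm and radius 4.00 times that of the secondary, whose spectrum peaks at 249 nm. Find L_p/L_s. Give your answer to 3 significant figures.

0.246

Wien's law gives T ∝ 1/λ_max, so T_p/T_s = λ_s/λ_p = 249/707 = 0.3522.
Then L ∝ R²T⁴ gives L_p/L_s = (4.00)² × (0.3522)⁴ = 16.00 × 0.01539 = 0.2462.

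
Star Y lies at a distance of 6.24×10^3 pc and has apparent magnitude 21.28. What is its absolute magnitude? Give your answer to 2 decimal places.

M = m − 5 log₁₀(d/10 pc) = 21.28 − 5 log₁₀(6.24×10^3/10)
  = 21.28 − 5 × 2.795 = 21.28 − 13.98 = 7.30.

7.30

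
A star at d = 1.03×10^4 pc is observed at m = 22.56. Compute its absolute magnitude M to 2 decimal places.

7.50

M = m − 5 log₁₀(d/10 pc) = 22.56 − 5 log₁₀(1.03×10^4/10)
  = 22.56 − 5 × 3.013 = 22.56 − 15.06 = 7.50.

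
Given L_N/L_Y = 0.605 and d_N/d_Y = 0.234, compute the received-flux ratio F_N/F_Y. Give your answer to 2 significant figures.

11

F = L/(4πd²), so F_N/F_Y = (L_N/L_Y) / (d_N/d_Y)²
= 0.605 / (0.234)² = 0.605 / 0.05476 = 11.05.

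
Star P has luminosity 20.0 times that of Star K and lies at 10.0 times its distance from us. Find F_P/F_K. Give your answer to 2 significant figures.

F = L/(4πd²), so F_P/F_K = (L_P/L_K) / (d_P/d_K)²
= 20.0 / (10.0)² = 20.0 / 100.0 = 0.2000.

0.20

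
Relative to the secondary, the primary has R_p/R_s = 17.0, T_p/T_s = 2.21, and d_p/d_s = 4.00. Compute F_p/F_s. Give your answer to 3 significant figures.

L_p/L_s = (R_p/R_s)²(T_p/T_s)⁴ = (17.0)² × (2.21)⁴ = 6894.
F_p/F_s = (L_p/L_s)/(d_p/d_s)² = 6894 / (4.00)² = 430.9.

431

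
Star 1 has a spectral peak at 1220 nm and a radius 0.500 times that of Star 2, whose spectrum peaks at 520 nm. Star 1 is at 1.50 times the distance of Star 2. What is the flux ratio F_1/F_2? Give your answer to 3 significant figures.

0.00367

Wien's law: T_1/T_2 = λ_2/λ_1 = 520/1220 = 0.4262.
L_1/L_2 = (R_1/R_2)²(T_1/T_2)⁴ = (0.500)²(0.4262)⁴ = 0.008251.
F_1/F_2 = (L_1/L_2)/(d_1/d_2)² = 0.008251/(1.50)² = 0.003667.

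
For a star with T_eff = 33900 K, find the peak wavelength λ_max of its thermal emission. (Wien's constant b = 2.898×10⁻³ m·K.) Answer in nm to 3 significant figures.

85.5 nm

λ_max = b/T = 2.898×10⁻³ / 33900 = 8.55×10^-8 m = 85.49 nm.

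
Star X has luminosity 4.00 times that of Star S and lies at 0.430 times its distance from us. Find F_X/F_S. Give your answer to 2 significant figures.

F = L/(4πd²), so F_X/F_S = (L_X/L_S) / (d_X/d_S)²
= 4.00 / (0.430)² = 4.00 / 0.1849 = 21.63.

22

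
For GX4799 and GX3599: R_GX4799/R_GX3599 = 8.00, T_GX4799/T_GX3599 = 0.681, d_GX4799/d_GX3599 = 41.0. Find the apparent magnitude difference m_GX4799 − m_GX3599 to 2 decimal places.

5.22

L_GX4799/L_GX3599 = (8.00)²(0.681)⁴ = 13.76.
F_GX4799/F_GX3599 = (L_GX4799/L_GX3599)/(d_GX4799/d_GX3599)² = 13.76/1681 = 0.008188.
m_GX4799 − m_GX3599 = −2.5 log₁₀(0.008188) = 5.22.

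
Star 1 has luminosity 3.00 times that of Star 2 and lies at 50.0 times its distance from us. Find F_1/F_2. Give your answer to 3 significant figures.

0.00120

F = L/(4πd²), so F_1/F_2 = (L_1/L_2) / (d_1/d_2)²
= 3.00 / (50.0)² = 3.00 / 2500 = 0.001200.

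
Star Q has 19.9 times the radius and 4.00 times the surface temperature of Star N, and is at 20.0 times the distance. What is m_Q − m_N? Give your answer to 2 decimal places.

L_Q/L_N = (19.9)²(4.00)⁴ = 1.014×10^5.
F_Q/F_N = (L_Q/L_N)/(d_Q/d_N)² = 1.014×10^5/400.0 = 253.4.
m_Q − m_N = −2.5 log₁₀(253.4) = -6.01.

-6.01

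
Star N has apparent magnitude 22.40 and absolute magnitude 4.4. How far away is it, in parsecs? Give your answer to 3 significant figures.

3.98×10^4 pc

m − M = 5 log₁₀(d/10 pc)
22.40 − (4.4) = 18.00 = 5 log₁₀(d/10)
d = 10 × 10^(18.00/5) = 10 × 10^3.600 = 3.981×10^4 pc.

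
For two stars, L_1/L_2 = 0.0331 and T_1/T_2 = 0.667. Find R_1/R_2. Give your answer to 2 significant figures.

0.41

L ∝ R²T⁴ gives R ∝ √L / T², so
R_1/R_2 = √(0.0331) / (0.667)² = 0.1819 / 0.4449 = 0.4089.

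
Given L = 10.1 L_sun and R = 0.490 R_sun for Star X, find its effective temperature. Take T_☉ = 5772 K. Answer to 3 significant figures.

1.47×10^4 K

T/T_☉ = (L/L_☉)^(1/4) / (R/R_☉)^(1/2)
T = 5772 × (10.1)^(1/4) / √(0.490) = 5772 × 1.783 / 0.7000 = 1.470×10^4 K.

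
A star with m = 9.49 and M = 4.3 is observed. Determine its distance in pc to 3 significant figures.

109 pc

m − M = 5 log₁₀(d/10 pc)
9.49 − (4.3) = 5.19 = 5 log₁₀(d/10)
d = 10 × 10^(5.19/5) = 10 × 10^1.038 = 109.1 pc.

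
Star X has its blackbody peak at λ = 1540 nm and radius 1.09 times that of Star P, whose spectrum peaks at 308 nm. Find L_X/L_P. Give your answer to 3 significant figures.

Wien's law gives T ∝ 1/λ_max, so T_X/T_P = λ_P/λ_X = 308/1540 = 0.2000.
Then L ∝ R²T⁴ gives L_X/L_P = (1.09)² × (0.2000)⁴ = 1.188 × 0.001600 = 0.001901.

0.00190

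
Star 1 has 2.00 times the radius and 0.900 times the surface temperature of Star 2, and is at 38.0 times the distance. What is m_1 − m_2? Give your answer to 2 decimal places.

6.85

L_1/L_2 = (2.00)²(0.900)⁴ = 2.624.
F_1/F_2 = (L_1/L_2)/(d_1/d_2)² = 2.624/1444 = 0.001817.
m_1 − m_2 = −2.5 log₁₀(0.001817) = 6.85.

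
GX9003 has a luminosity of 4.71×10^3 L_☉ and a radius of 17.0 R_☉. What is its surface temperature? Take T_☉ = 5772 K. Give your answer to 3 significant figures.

1.16×10^4 K

T/T_☉ = (L/L_☉)^(1/4) / (R/R_☉)^(1/2)
T = 5772 × (4.71×10^3)^(1/4) / √(17.0) = 5772 × 8.284 / 4.123 = 1.160×10^4 K.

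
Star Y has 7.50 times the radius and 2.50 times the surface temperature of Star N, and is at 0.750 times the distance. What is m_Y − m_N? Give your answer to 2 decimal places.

L_Y/L_N = (7.50)²(2.50)⁴ = 2197.
F_Y/F_N = (L_Y/L_N)/(d_Y/d_N)² = 2197/0.5625 = 3906.
m_Y − m_N = −2.5 log₁₀(3906) = -8.98.

-8.98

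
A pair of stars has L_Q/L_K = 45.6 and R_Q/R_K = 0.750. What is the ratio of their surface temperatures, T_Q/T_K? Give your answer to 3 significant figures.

3.00

L ∝ R²T⁴ gives T ∝ (L/R²)^(1/4), so
T_Q/T_K = (45.6 / 0.750²)^(1/4) = (81.07)^(1/4) = 3.001.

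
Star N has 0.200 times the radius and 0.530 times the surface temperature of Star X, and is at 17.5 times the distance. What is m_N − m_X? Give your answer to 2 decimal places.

L_N/L_X = (0.200)²(0.530)⁴ = 0.003156.
F_N/F_X = (L_N/L_X)/(d_N/d_X)² = 0.003156/306.2 = 1.031×10^-5.
m_N − m_X = −2.5 log₁₀(1.031×10^-5) = 12.47.

12.47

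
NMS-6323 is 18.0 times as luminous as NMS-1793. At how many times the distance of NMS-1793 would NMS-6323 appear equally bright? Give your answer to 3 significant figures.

Equal flux requires L_NMS-6323/d_NMS-6323² = L_NMS-1793/d_NMS-1793², so d_NMS-6323/d_NMS-1793 = √(L_NMS-6323/L_NMS-1793)
= √(18.0) = 4.243.

4.24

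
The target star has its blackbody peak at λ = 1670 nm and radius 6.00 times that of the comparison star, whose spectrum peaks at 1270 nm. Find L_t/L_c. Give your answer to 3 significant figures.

12.0

Wien's law gives T ∝ 1/λ_max, so T_t/T_c = λ_c/λ_t = 1270/1670 = 0.7605.
Then L ∝ R²T⁴ gives L_t/L_c = (6.00)² × (0.7605)⁴ = 36.00 × 0.3345 = 12.04.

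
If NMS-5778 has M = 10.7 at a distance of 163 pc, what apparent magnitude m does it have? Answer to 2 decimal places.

m = M + 5 log₁₀(d/10 pc) = 10.7 + 5 log₁₀(163/10)
  = 10.7 + 5 × 1.212 = 10.7 + 6.06 = 16.76.

16.76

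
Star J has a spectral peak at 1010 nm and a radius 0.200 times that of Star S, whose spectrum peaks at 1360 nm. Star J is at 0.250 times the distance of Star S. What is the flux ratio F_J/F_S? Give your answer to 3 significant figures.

2.10

Wien's law: T_J/T_S = λ_S/λ_J = 1360/1010 = 1.347.
L_J/L_S = (R_J/R_S)²(T_J/T_S)⁴ = (0.200)²(1.347)⁴ = 0.1315.
F_J/F_S = (L_J/L_S)/(d_J/d_S)² = 0.1315/(0.250)² = 2.104.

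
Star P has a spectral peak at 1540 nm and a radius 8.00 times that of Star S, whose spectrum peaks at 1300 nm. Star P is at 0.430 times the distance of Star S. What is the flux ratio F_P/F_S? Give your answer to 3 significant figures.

Wien's law: T_P/T_S = λ_S/λ_P = 1300/1540 = 0.8442.
L_P/L_S = (R_P/R_S)²(T_P/T_S)⁴ = (8.00)²(0.8442)⁴ = 32.50.
F_P/F_S = (L_P/L_S)/(d_P/d_S)² = 32.50/(0.430)² = 175.8.

176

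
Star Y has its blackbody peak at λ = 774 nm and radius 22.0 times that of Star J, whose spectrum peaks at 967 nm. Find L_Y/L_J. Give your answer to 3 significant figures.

Wien's law gives T ∝ 1/λ_max, so T_Y/T_J = λ_J/λ_Y = 967/774 = 1.249.
Then L ∝ R²T⁴ gives L_Y/L_J = (22.0)² × (1.249)⁴ = 484.0 × 2.436 = 1179.

1.18×10^3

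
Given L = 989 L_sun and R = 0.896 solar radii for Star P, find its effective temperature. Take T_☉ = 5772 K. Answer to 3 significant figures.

T/T_☉ = (L/L_☉)^(1/4) / (R/R_☉)^(1/2)
T = 5772 × (989)^(1/4) / √(0.896) = 5772 × 5.608 / 0.9466 = 3.420×10^4 K.

3.42×10^4 K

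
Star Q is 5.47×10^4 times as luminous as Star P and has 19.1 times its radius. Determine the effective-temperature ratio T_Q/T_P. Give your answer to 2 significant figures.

L ∝ R²T⁴ gives T ∝ (L/R²)^(1/4), so
T_Q/T_P = (5.47×10^4 / 19.1²)^(1/4) = (149.9)^(1/4) = 3.499.

3.5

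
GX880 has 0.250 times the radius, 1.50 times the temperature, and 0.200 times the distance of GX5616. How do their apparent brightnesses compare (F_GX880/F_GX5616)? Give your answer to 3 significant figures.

L_GX880/L_GX5616 = (R_GX880/R_GX5616)²(T_GX880/T_GX5616)⁴ = (0.250)² × (1.50)⁴ = 0.3164.
F_GX880/F_GX5616 = (L_GX880/L_GX5616)/(d_GX880/d_GX5616)² = 0.3164 / (0.200)² = 7.910.

7.91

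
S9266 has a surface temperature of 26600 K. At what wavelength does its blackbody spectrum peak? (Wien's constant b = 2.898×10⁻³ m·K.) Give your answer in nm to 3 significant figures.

109 nm

λ_max = b/T = 2.898×10⁻³ / 26600 = 1.09×10^-7 m = 108.9 nm.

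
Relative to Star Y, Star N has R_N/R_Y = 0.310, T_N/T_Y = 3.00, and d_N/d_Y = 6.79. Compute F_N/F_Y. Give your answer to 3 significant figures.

0.169

L_N/L_Y = (R_N/R_Y)²(T_N/T_Y)⁴ = (0.310)² × (3.00)⁴ = 7.784.
F_N/F_Y = (L_N/L_Y)/(d_N/d_Y)² = 7.784 / (6.79)² = 0.1688.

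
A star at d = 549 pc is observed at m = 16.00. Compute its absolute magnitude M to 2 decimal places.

M = m − 5 log₁₀(d/10 pc) = 16.00 − 5 log₁₀(549/10)
  = 16.00 − 5 × 1.740 = 16.00 − 8.70 = 7.30.

7.30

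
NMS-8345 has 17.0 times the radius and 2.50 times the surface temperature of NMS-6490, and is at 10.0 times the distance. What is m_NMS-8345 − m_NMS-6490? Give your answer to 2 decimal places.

-5.13

L_NMS-8345/L_NMS-6490 = (17.0)²(2.50)⁴ = 1.129×10^4.
F_NMS-8345/F_NMS-6490 = (L_NMS-8345/L_NMS-6490)/(d_NMS-8345/d_NMS-6490)² = 1.129×10^4/100.0 = 112.9.
m_NMS-8345 − m_NMS-6490 = −2.5 log₁₀(112.9) = -5.13.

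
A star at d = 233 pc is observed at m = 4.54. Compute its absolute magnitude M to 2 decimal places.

-2.30

M = m − 5 log₁₀(d/10 pc) = 4.54 − 5 log₁₀(233/10)
  = 4.54 − 5 × 1.367 = 4.54 − 6.84 = -2.30.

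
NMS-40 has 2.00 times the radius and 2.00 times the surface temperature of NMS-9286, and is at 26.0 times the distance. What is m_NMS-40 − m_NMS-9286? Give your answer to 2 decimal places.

2.56

L_NMS-40/L_NMS-9286 = (2.00)²(2.00)⁴ = 64.00.
F_NMS-40/F_NMS-9286 = (L_NMS-40/L_NMS-9286)/(d_NMS-40/d_NMS-9286)² = 64.00/676.0 = 0.09467.
m_NMS-40 − m_NMS-9286 = −2.5 log₁₀(0.09467) = 2.56.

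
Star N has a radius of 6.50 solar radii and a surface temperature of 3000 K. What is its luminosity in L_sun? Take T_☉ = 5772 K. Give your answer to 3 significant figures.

3.08 L_sun

L/L_☉ = (R/R_☉)² (T/T_☉)⁴ = (6.50)² × (3000/5772)⁴
       = 42.25 × (0.5198)⁴ = 42.25 × 0.07298 = 3.083.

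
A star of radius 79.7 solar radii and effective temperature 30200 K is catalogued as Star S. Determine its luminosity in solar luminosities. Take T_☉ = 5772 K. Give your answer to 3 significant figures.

4.76×10^6 solar luminosities

L/L_☉ = (R/R_☉)² (T/T_☉)⁴ = (79.7)² × (30200/5772)⁴
       = 6352 × (5.232)⁴ = 6352 × 749.4 = 4.760×10^6.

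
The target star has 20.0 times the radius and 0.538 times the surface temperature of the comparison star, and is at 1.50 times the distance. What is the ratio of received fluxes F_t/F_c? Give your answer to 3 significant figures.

L_t/L_c = (R_t/R_c)²(T_t/T_c)⁴ = (20.0)² × (0.538)⁴ = 33.51.
F_t/F_c = (L_t/L_c)/(d_t/d_c)² = 33.51 / (1.50)² = 14.89.

14.9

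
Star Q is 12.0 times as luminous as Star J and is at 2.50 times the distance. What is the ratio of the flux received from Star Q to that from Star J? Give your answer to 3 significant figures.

F = L/(4πd²), so F_Q/F_J = (L_Q/L_J) / (d_Q/d_J)²
= 12.0 / (2.50)² = 12.0 / 6.250 = 1.920.

1.92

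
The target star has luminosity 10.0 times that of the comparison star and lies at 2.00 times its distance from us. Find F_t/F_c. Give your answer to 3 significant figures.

2.50

F = L/(4πd²), so F_t/F_c = (L_t/L_c) / (d_t/d_c)²
= 10.0 / (2.00)² = 10.0 / 4.000 = 2.500.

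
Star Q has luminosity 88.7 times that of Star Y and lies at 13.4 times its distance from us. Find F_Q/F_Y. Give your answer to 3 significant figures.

F = L/(4πd²), so F_Q/F_Y = (L_Q/L_Y) / (d_Q/d_Y)²
= 88.7 / (13.4)² = 88.7 / 179.6 = 0.4940.

0.494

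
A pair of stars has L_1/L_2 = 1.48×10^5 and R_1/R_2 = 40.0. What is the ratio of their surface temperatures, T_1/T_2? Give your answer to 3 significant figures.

3.10

L ∝ R²T⁴ gives T ∝ (L/R²)^(1/4), so
T_1/T_2 = (1.48×10^5 / 40.0²)^(1/4) = (92.50)^(1/4) = 3.101.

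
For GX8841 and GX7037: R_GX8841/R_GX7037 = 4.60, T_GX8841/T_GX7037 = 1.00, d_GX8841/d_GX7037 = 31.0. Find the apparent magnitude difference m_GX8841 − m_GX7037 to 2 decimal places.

L_GX8841/L_GX7037 = (4.60)²(1.00)⁴ = 21.16.
F_GX8841/F_GX7037 = (L_GX8841/L_GX7037)/(d_GX8841/d_GX7037)² = 21.16/961.0 = 0.02202.
m_GX8841 − m_GX7037 = −2.5 log₁₀(0.02202) = 4.14.

4.14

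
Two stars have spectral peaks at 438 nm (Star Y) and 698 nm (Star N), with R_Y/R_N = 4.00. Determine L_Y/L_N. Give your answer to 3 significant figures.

103

Wien's law gives T ∝ 1/λ_max, so T_Y/T_N = λ_N/λ_Y = 698/438 = 1.594.
Then L ∝ R²T⁴ gives L_Y/L_N = (4.00)² × (1.594)⁴ = 16.00 × 6.449 = 103.2.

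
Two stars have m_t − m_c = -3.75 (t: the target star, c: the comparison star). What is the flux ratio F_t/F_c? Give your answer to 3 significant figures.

F_t/F_c = 10^(−(m_t − m_c)/2.5) = 10^(3.75/2.5) = 10^1.500 = 31.62.

31.6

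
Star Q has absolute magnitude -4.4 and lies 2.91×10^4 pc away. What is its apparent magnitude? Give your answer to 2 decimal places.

12.92

m = M + 5 log₁₀(d/10 pc) = -4.4 + 5 log₁₀(2.91×10^4/10)
  = -4.4 + 5 × 3.464 = -4.4 + 17.32 = 12.92.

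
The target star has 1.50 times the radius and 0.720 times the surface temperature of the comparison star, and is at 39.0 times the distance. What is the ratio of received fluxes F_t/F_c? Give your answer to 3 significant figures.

3.98×10^-4

L_t/L_c = (R_t/R_c)²(T_t/T_c)⁴ = (1.50)² × (0.720)⁴ = 0.6047.
F_t/F_c = (L_t/L_c)/(d_t/d_c)² = 0.6047 / (39.0)² = 3.975×10^-4.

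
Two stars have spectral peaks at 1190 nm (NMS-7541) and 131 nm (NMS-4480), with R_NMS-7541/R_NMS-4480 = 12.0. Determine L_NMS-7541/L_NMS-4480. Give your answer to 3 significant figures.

0.0211

Wien's law gives T ∝ 1/λ_max, so T_NMS-7541/T_NMS-4480 = λ_NMS-4480/λ_NMS-7541 = 131/1190 = 0.1101.
Then L ∝ R²T⁴ gives L_NMS-7541/L_NMS-4480 = (12.0)² × (0.1101)⁴ = 144.0 × 1.469×10^-4 = 0.02115.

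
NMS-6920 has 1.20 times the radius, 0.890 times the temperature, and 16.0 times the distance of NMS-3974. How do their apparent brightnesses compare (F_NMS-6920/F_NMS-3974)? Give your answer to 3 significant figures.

0.00353

L_NMS-6920/L_NMS-3974 = (R_NMS-6920/R_NMS-3974)²(T_NMS-6920/T_NMS-3974)⁴ = (1.20)² × (0.890)⁴ = 0.9035.
F_NMS-6920/F_NMS-3974 = (L_NMS-6920/L_NMS-3974)/(d_NMS-6920/d_NMS-3974)² = 0.9035 / (16.0)² = 0.003529.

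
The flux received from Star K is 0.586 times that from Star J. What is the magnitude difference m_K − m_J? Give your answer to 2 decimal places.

m_K − m_J = −2.5 log₁₀(F_K/F_J) = −2.5 log₁₀(0.586) = −2.5 × (-0.232) = 0.580.

0.58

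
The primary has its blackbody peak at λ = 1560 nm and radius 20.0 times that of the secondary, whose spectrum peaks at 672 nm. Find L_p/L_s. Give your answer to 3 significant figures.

Wien's law gives T ∝ 1/λ_max, so T_p/T_s = λ_s/λ_p = 672/1560 = 0.4308.
Then L ∝ R²T⁴ gives L_p/L_s = (20.0)² × (0.4308)⁴ = 400.0 × 0.03443 = 13.77.

13.8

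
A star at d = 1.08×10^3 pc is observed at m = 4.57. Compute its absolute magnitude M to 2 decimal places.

M = m − 5 log₁₀(d/10 pc) = 4.57 − 5 log₁₀(1.08×10^3/10)
  = 4.57 − 5 × 2.033 = 4.57 − 10.17 = -5.60.

-5.60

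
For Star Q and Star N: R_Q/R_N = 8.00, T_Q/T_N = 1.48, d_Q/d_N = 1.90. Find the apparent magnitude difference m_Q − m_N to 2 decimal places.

-4.82

L_Q/L_N = (8.00)²(1.48)⁴ = 307.1.
F_Q/F_N = (L_Q/L_N)/(d_Q/d_N)² = 307.1/3.610 = 85.06.
m_Q − m_N = −2.5 log₁₀(85.06) = -4.82.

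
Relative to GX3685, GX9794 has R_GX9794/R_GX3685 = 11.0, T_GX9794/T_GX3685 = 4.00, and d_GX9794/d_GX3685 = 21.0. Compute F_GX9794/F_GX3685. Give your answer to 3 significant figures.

L_GX9794/L_GX3685 = (R_GX9794/R_GX3685)²(T_GX9794/T_GX3685)⁴ = (11.0)² × (4.00)⁴ = 3.098×10^4.
F_GX9794/F_GX3685 = (L_GX9794/L_GX3685)/(d_GX9794/d_GX3685)² = 3.098×10^4 / (21.0)² = 70.24.

70.2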